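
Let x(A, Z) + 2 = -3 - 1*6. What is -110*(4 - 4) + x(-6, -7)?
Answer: -11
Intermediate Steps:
x(A, Z) = -11 (x(A, Z) = -2 + (-3 - 1*6) = -2 + (-3 - 6) = -2 - 9 = -11)
-110*(4 - 4) + x(-6, -7) = -110*(4 - 4) - 11 = -110*0 - 11 = -22*0 - 11 = 0 - 11 = -11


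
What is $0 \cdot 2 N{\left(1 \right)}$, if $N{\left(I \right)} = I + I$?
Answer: $0$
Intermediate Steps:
$N{\left(I \right)} = 2 I$
$0 \cdot 2 N{\left(1 \right)} = 0 \cdot 2 \cdot 2 \cdot 1 = 0 \cdot 2 = 0$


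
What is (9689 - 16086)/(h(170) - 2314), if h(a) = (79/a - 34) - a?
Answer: 1087490/427981 ≈ 2.5410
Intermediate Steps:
h(a) = -34 - a + 79/a (h(a) = (-34 + 79/a) - a = -34 - a + 79/a)
(9689 - 16086)/(h(170) - 2314) = (9689 - 16086)/((-34 - 1*170 + 79/170) - 2314) = -6397/((-34 - 170 + 79*(1/170)) - 2314) = -6397/((-34 - 170 + 79/170) - 2314) = -6397/(-34601/170 - 2314) = -6397/(-427981/170) = -6397*(-170/427981) = 1087490/427981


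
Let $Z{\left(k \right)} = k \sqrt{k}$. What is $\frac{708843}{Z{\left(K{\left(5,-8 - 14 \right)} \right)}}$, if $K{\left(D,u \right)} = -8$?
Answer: $\frac{708843 i \sqrt{2}}{32} \approx 31327.0 i$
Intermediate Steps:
$Z{\left(k \right)} = k^{\frac{3}{2}}$
$\frac{708843}{Z{\left(K{\left(5,-8 - 14 \right)} \right)}} = \frac{708843}{\left(-8\right)^{\frac{3}{2}}} = \frac{708843}{\left(-16\right) i \sqrt{2}} = 708843 \frac{i \sqrt{2}}{32} = \frac{708843 i \sqrt{2}}{32}$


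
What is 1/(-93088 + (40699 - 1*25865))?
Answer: -1/78254 ≈ -1.2779e-5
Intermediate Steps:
1/(-93088 + (40699 - 1*25865)) = 1/(-93088 + (40699 - 25865)) = 1/(-93088 + 14834) = 1/(-78254) = -1/78254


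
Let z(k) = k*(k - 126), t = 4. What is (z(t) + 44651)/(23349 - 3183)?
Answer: 14721/6722 ≈ 2.1900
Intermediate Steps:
z(k) = k*(-126 + k)
(z(t) + 44651)/(23349 - 3183) = (4*(-126 + 4) + 44651)/(23349 - 3183) = (4*(-122) + 44651)/20166 = (-488 + 44651)*(1/20166) = 44163*(1/20166) = 14721/6722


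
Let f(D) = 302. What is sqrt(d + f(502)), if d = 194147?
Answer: sqrt(194449) ≈ 440.96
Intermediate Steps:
sqrt(d + f(502)) = sqrt(194147 + 302) = sqrt(194449)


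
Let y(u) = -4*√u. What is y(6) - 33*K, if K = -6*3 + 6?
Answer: 396 - 4*√6 ≈ 386.20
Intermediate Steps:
K = -12 (K = -18 + 6 = -12)
y(6) - 33*K = -4*√6 - 33*(-12) = -4*√6 + 396 = 396 - 4*√6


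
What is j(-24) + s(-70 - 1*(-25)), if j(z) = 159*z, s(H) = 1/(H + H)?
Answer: -343441/90 ≈ -3816.0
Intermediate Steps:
s(H) = 1/(2*H)
j(-24) + s(-70 - 1*(-25)) = 159*(-24) + 1/(2*(-70 - 1*(-25))) = -3816 + 1/(2*(-70 + 25)) = -3816 + (½)/(-45) = -3816 + (½)*(-1/45) = -3816 - 1/90 = -343441/90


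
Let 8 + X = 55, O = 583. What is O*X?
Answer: 27401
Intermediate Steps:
X = 47 (X = -8 + 55 = 47)
O*X = 583*47 = 27401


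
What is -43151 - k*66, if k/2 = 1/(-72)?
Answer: -258895/6 ≈ -43149.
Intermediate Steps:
k = -1/36 (k = 2/(-72) = 2*(-1/72) = -1/36 ≈ -0.027778)
-43151 - k*66 = -43151 - (-1)*66/36 = -43151 - 1*(-11/6) = -43151 + 11/6 = -258895/6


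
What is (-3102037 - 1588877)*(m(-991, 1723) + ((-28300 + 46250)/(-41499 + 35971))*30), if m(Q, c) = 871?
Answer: -2507521042329/691 ≈ -3.6288e+9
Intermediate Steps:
(-3102037 - 1588877)*(m(-991, 1723) + ((-28300 + 46250)/(-41499 + 35971))*30) = (-3102037 - 1588877)*(871 + ((-28300 + 46250)/(-41499 + 35971))*30) = -4690914*(871 + (17950/(-5528))*30) = -4690914*(871 + (17950*(-1/5528))*30) = -4690914*(871 - 8975/2764*30) = -4690914*(871 - 134625/1382) = -4690914*1069097/1382 = -2507521042329/691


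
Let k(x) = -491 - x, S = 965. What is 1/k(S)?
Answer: -1/1456 ≈ -0.00068681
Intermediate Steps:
1/k(S) = 1/(-491 - 1*965) = 1/(-491 - 965) = 1/(-1456) = -1/1456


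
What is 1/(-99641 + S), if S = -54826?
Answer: -1/154467 ≈ -6.4739e-6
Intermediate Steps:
1/(-99641 + S) = 1/(-99641 - 54826) = 1/(-154467) = -1/154467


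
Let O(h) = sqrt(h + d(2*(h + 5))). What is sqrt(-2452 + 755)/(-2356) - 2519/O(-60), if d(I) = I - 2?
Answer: I*(-43*sqrt(1697) + 2967382*sqrt(43))/101308 ≈ 192.05*I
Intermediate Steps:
d(I) = -2 + I
O(h) = sqrt(8 + 3*h) (O(h) = sqrt(h + (-2 + 2*(h + 5))) = sqrt(h + (-2 + 2*(5 + h))) = sqrt(h + (-2 + (10 + 2*h))) = sqrt(h + (8 + 2*h)) = sqrt(8 + 3*h))
sqrt(-2452 + 755)/(-2356) - 2519/O(-60) = sqrt(-2452 + 755)/(-2356) - 2519/sqrt(8 + 3*(-60)) = sqrt(-1697)*(-1/2356) - 2519/sqrt(8 - 180) = (I*sqrt(1697))*(-1/2356) - 2519*(-I*sqrt(43)/86) = -I*sqrt(1697)/2356 - 2519*(-I*sqrt(43)/86) = -I*sqrt(1697)/2356 - (-2519)*I*sqrt(43)/86 = -I*sqrt(1697)/2356 + 2519*I*sqrt(43)/86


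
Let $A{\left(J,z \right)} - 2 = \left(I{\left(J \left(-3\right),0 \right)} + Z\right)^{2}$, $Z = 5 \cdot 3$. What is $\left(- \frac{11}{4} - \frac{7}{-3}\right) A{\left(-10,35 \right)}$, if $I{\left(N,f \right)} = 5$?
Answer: $- \frac{335}{2} \approx -167.5$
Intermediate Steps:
$Z = 15$
$A{\left(J,z \right)} = 402$ ($A{\left(J,z \right)} = 2 + \left(5 + 15\right)^{2} = 2 + 20^{2} = 2 + 400 = 402$)
$\left(- \frac{11}{4} - \frac{7}{-3}\right) A{\left(-10,35 \right)} = \left(- \frac{11}{4} - \frac{7}{-3}\right) 402 = \left(\left(-11\right) \frac{1}{4} - - \frac{7}{3}\right) 402 = \left(- \frac{11}{4} + \frac{7}{3}\right) 402 = \left(- \frac{5}{12}\right) 402 = - \frac{335}{2}$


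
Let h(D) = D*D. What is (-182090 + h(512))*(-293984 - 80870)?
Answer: -30008562116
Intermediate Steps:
h(D) = D²
(-182090 + h(512))*(-293984 - 80870) = (-182090 + 512²)*(-293984 - 80870) = (-182090 + 262144)*(-374854) = 80054*(-374854) = -30008562116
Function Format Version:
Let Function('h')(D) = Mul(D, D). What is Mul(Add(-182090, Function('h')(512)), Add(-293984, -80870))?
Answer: -30008562116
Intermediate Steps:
Function('h')(D) = Pow(D, 2)
Mul(Add(-182090, Function('h')(512)), Add(-293984, -80870)) = Mul(Add(-182090, Pow(512, 2)), Add(-293984, -80870)) = Mul(Add(-182090, 262144), -374854) = Mul(80054, -374854) = -30008562116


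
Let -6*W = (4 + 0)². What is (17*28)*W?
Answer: -3808/3 ≈ -1269.3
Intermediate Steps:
W = -8/3 (W = -(4 + 0)²/6 = -⅙*4² = -⅙*16 = -8/3 ≈ -2.6667)
(17*28)*W = (17*28)*(-8/3) = 476*(-8/3) = -3808/3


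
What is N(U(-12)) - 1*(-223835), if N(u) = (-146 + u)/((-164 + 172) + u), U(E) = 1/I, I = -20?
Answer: 35586844/159 ≈ 2.2382e+5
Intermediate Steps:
U(E) = -1/20 (U(E) = 1/(-20) = -1/20)
N(u) = (-146 + u)/(8 + u)
N(U(-12)) - 1*(-223835) = (-146 - 1/20)/(8 - 1/20) - 1*(-223835) = -2921/20/(159/20) + 223835 = (20/159)*(-2921/20) + 223835 = -2921/159 + 223835 = 35586844/159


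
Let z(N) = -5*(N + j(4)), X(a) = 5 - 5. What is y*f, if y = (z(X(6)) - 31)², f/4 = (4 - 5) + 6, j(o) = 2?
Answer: 33620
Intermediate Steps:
X(a) = 0
z(N) = -10 - 5*N (z(N) = -5*(N + 2) = -5*(2 + N) = -10 - 5*N)
f = 20 (f = 4*((4 - 5) + 6) = 4*(-1 + 6) = 4*5 = 20)
y = 1681 (y = ((-10 - 5*0) - 31)² = ((-10 + 0) - 31)² = (-10 - 31)² = (-41)² = 1681)
y*f = 1681*20 = 33620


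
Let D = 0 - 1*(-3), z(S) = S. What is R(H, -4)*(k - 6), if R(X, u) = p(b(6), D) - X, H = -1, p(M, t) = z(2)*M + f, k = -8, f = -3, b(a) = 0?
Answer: 28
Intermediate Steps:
D = 3 (D = 0 + 3 = 3)
p(M, t) = -3 + 2*M (p(M, t) = 2*M - 3 = -3 + 2*M)
R(X, u) = -3 - X (R(X, u) = (-3 + 2*0) - X = (-3 + 0) - X = -3 - X)
R(H, -4)*(k - 6) = (-3 - 1*(-1))*(-8 - 6) = (-3 + 1)*(-14) = -2*(-14) = 28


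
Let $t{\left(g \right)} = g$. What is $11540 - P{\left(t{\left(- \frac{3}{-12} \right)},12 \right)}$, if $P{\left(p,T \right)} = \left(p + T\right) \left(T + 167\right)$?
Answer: $\frac{37389}{4} \approx 9347.3$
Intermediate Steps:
$P{\left(p,T \right)} = \left(167 + T\right) \left(T + p\right)$ ($P{\left(p,T \right)} = \left(T + p\right) \left(167 + T\right) = \left(167 + T\right) \left(T + p\right)$)
$11540 - P{\left(t{\left(- \frac{3}{-12} \right)},12 \right)} = 11540 - \left(12^{2} + 167 \cdot 12 + 167 \left(- \frac{3}{-12}\right) + 12 \left(- \frac{3}{-12}\right)\right) = 11540 - \left(144 + 2004 + 167 \left(\left(-3\right) \left(- \frac{1}{12}\right)\right) + 12 \left(\left(-3\right) \left(- \frac{1}{12}\right)\right)\right) = 11540 - \left(144 + 2004 + 167 \cdot \frac{1}{4} + 12 \cdot \frac{1}{4}\right) = 11540 - \left(144 + 2004 + \frac{167}{4} + 3\right) = 11540 - \frac{8771}{4} = \frac{37389}{4}$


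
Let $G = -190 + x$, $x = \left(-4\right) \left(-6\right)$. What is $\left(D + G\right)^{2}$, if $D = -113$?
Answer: $77841$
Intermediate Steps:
$x = 24$
$G = -166$ ($G = -190 + 24 = -166$)
$\left(D + G\right)^{2} = \left(-113 - 166\right)^{2} = \left(-279\right)^{2} = 77841$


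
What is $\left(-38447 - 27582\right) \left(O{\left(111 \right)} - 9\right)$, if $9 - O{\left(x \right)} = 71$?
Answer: $4688059$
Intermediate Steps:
$O{\left(x \right)} = -62$ ($O{\left(x \right)} = 9 - 71 = -62$)
$\left(-38447 - 27582\right) \left(O{\left(111 \right)} - 9\right) = \left(-38447 - 27582\right) \left(-62 - 9\right) = - 66029 \left(-62 + \left(-9868 + 9859\right)\right) = - 66029 \left(-62 - 9\right) = \left(-66029\right) \left(-71\right) = 4688059$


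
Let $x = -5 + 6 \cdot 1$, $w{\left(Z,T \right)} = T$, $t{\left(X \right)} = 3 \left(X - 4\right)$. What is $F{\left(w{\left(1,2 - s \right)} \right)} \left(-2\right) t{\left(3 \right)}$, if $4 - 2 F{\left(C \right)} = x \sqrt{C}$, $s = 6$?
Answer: $12 - 6 i \approx 12.0 - 6.0 i$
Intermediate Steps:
$t{\left(X \right)} = -12 + 3 X$ ($t{\left(X \right)} = 3 \left(-4 + X\right) = -12 + 3 X$)
$x = 1$ ($x = -5 + 6 = 1$)
$F{\left(C \right)} = 2 - \frac{\sqrt{C}}{2}$ ($F{\left(C \right)} = 2 - \frac{1 \sqrt{C}}{2} = 2 - \frac{\sqrt{C}}{2}$)
$F{\left(w{\left(1,2 - s \right)} \right)} \left(-2\right) t{\left(3 \right)} = \left(2 - \frac{\sqrt{2 - 6}}{2}\right) \left(-2\right) \left(-12 + 3 \cdot 3\right) = \left(2 - \frac{\sqrt{2 - 6}}{2}\right) \left(-2\right) \left(-12 + 9\right) = \left(2 - \frac{\sqrt{-4}}{2}\right) \left(-2\right) \left(-3\right) = \left(2 - \frac{2 i}{2}\right) \left(-2\right) \left(-3\right) = \left(2 - i\right) \left(-2\right) \left(-3\right) = \left(-4 + 2 i\right) \left(-3\right) = 12 - 6 i$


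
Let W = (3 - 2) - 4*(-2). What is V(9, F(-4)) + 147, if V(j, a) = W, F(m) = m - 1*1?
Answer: 156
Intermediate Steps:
F(m) = -1 + m (F(m) = m - 1 = -1 + m)
W = 9 (W = 1 + 8 = 9)
V(j, a) = 9
V(9, F(-4)) + 147 = 9 + 147 = 156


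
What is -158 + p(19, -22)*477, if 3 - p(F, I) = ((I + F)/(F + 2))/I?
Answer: 195565/154 ≈ 1269.9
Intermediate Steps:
p(F, I) = 3 - (F + I)/(I*(2 + F)) (p(F, I) = 3 - (I + F)/(F + 2)/I = 3 - (F + I)/(2 + F)/I = 3 - (F + I)/(I*(2 + F)))
-158 + p(19, -22)*477 = -158 + ((-1*19 + 5*(-22) + 3*19*(-22))/((-22)*(2 + 19)))*477 = -158 - 1/22*(-19 - 110 - 1254)/21*477 = -158 - 1/22*1/21*(-1383)*477 = -158 + (461/154)*477 = -158 + 219897/154 = 195565/154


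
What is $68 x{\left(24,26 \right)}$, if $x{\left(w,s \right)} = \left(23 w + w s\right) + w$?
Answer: $81600$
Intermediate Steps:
$x{\left(w,s \right)} = 24 w + s w$ ($x{\left(w,s \right)} = \left(23 w + s w\right) + w = 24 w + s w$)
$68 x{\left(24,26 \right)} = 68 \cdot 24 \left(24 + 26\right) = 68 \cdot 24 \cdot 50 = 68 \cdot 1200 = 81600$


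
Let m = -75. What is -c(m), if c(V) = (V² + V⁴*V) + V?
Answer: 2373041325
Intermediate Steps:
c(V) = V + V² + V⁵ (c(V) = (V² + V⁵) + V = V + V² + V⁵)
-c(m) = -(-75)*(1 - 75 + (-75)⁴) = -(-75)*(1 - 75 + 31640625) = -(-75)*31640551 = -1*(-2373041325) = 2373041325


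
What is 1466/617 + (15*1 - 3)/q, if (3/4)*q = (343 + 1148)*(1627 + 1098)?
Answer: 1985442301/835618525 ≈ 2.3760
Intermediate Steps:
q = 5417300 (q = 4*((343 + 1148)*(1627 + 1098))/3 = 4*(1491*2725)/3 = (4/3)*4062975 = 5417300)
1466/617 + (15*1 - 3)/q = 1466/617 + (15*1 - 3)/5417300 = 1466*(1/617) + (15 - 3)*(1/5417300) = 1466/617 + 12*(1/5417300) = 1466/617 + 3/1354325 = 1985442301/835618525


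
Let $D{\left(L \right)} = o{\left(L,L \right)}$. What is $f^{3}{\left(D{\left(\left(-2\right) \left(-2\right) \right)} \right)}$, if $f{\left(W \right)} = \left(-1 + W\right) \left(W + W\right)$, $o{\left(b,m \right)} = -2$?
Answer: $1728$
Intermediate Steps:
$D{\left(L \right)} = -2$
$f{\left(W \right)} = 2 W \left(-1 + W\right)$ ($f{\left(W \right)} = \left(-1 + W\right) 2 W = 2 W \left(-1 + W\right)$)
$f^{3}{\left(D{\left(\left(-2\right) \left(-2\right) \right)} \right)} = \left(2 \left(-2\right) \left(-1 - 2\right)\right)^{3} = \left(2 \left(-2\right) \left(-3\right)\right)^{3} = 12^{3} = 1728$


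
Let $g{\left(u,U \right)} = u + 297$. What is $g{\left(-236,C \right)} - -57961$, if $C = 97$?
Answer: $58022$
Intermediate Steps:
$g{\left(u,U \right)} = 297 + u$
$g{\left(-236,C \right)} - -57961 = \left(297 - 236\right) - -57961 = 61 + 57961 = 58022$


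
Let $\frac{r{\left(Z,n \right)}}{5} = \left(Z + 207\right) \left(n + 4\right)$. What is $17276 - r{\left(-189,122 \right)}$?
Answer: $5936$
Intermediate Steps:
$r{\left(Z,n \right)} = 5 \left(4 + n\right) \left(207 + Z\right)$ ($r{\left(Z,n \right)} = 5 \left(Z + 207\right) \left(n + 4\right) = 5 \left(207 + Z\right) \left(4 + n\right) = 5 \left(4 + n\right) \left(207 + Z\right)$)
$17276 - r{\left(-189,122 \right)} = 17276 - \left(4140 + 20 \left(-189\right) + 1035 \cdot 122 + 5 \left(-189\right) 122\right) = 17276 - \left(4140 - 3780 + 126270 - 115290\right) = 17276 - 11340 = 5936$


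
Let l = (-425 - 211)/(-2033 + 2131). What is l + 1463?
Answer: 71369/49 ≈ 1456.5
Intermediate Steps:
l = -318/49 (l = -636/98 = -636*1/98 = -318/49 ≈ -6.4898)
l + 1463 = -318/49 + 1463 = 71369/49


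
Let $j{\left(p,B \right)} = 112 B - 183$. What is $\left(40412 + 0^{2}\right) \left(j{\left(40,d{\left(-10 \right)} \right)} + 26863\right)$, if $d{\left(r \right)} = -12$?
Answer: $1023878432$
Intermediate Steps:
$j{\left(p,B \right)} = -183 + 112 B$
$\left(40412 + 0^{2}\right) \left(j{\left(40,d{\left(-10 \right)} \right)} + 26863\right) = \left(40412 + 0^{2}\right) \left(\left(-183 + 112 \left(-12\right)\right) + 26863\right) = \left(40412 + 0\right) \left(\left(-183 - 1344\right) + 26863\right) = 40412 \left(-1527 + 26863\right) = 40412 \cdot 25336 = 1023878432$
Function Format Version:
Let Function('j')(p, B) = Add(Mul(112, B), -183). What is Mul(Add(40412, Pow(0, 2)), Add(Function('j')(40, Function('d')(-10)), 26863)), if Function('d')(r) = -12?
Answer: 1023878432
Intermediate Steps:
Function('j')(p, B) = Add(-183, Mul(112, B))
Mul(Add(40412, Pow(0, 2)), Add(Function('j')(40, Function('d')(-10)), 26863)) = Mul(Add(40412, Pow(0, 2)), Add(Add(-183, Mul(112, -12)), 26863)) = Mul(Add(40412, 0), Add(Add(-183, -1344), 26863)) = Mul(40412, Add(-1527, 26863)) = Mul(40412, 25336) = 1023878432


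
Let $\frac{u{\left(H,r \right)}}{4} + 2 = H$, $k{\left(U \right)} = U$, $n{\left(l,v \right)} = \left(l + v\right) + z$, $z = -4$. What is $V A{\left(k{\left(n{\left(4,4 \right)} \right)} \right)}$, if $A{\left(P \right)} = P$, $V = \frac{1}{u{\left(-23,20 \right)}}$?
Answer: $- \frac{1}{25} \approx -0.04$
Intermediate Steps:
$n{\left(l,v \right)} = -4 + l + v$ ($n{\left(l,v \right)} = \left(l + v\right) - 4 = -4 + l + v$)
$u{\left(H,r \right)} = -8 + 4 H$
$V = - \frac{1}{100}$ ($V = \frac{1}{-8 + 4 \left(-23\right)} = \frac{1}{-8 - 92} = \frac{1}{-100} = - \frac{1}{100} \approx -0.01$)
$V A{\left(k{\left(n{\left(4,4 \right)} \right)} \right)} = - \frac{-4 + 4 + 4}{100} = \left(- \frac{1}{100}\right) 4 = - \frac{1}{25}$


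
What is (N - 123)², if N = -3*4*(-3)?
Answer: 7569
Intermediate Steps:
N = 36 (N = -12*(-3) = 36)
(N - 123)² = (36 - 123)² = (-87)² = 7569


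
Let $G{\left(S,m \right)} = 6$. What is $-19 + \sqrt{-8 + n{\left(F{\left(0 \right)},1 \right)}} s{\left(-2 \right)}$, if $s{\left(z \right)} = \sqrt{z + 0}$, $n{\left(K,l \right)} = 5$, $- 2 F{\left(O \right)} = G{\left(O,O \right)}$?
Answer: $-19 - \sqrt{6} \approx -21.449$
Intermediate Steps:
$F{\left(O \right)} = -3$ ($F{\left(O \right)} = \left(- \frac{1}{2}\right) 6 = -3$)
$s{\left(z \right)} = \sqrt{z}$
$-19 + \sqrt{-8 + n{\left(F{\left(0 \right)},1 \right)}} s{\left(-2 \right)} = -19 + \sqrt{-8 + 5} \sqrt{-2} = -19 + \sqrt{-3} i \sqrt{2} = -19 + i \sqrt{3} i \sqrt{2} = -19 - \sqrt{6}$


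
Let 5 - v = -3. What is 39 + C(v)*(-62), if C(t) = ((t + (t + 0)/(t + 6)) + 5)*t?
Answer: -46847/7 ≈ -6692.4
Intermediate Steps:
v = 8 (v = 5 - 1*(-3) = 5 + 3 = 8)
C(t) = t*(5 + t + t/(6 + t)) (C(t) = ((t + t/(6 + t)) + 5)*t = (5 + t + t/(6 + t))*t = t*(5 + t + t/(6 + t)))
39 + C(v)*(-62) = 39 + (8*(30 + 8**2 + 12*8)/(6 + 8))*(-62) = 39 + (8*(30 + 64 + 96)/14)*(-62) = 39 + (8*(1/14)*190)*(-62) = 39 + (760/7)*(-62) = 39 - 47120/7 = -46847/7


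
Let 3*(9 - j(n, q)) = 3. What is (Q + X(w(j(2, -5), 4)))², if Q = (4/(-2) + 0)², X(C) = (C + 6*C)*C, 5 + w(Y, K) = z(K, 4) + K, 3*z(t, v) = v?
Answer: 1849/81 ≈ 22.827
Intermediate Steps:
j(n, q) = 8 (j(n, q) = 9 - ⅓*3 = 9 - 1 = 8)
z(t, v) = v/3
w(Y, K) = -11/3 + K (w(Y, K) = -5 + ((⅓)*4 + K) = -5 + (4/3 + K) = -11/3 + K)
X(C) = 7*C² (X(C) = (7*C)*C = 7*C²)
Q = 4 (Q = (4*(-½) + 0)² = (-2 + 0)² = (-2)² = 4)
(Q + X(w(j(2, -5), 4)))² = (4 + 7*(-11/3 + 4)²)² = (4 + 7*(⅓)²)² = (4 + 7*(⅑))² = (4 + 7/9)² = (43/9)² = 1849/81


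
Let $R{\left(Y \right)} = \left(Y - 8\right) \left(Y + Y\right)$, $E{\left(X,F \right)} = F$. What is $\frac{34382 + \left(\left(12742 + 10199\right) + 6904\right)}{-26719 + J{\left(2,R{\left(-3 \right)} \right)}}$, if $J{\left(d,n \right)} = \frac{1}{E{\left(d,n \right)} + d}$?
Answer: $- \frac{4367436}{1816891} \approx -2.4038$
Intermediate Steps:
$R{\left(Y \right)} = 2 Y \left(-8 + Y\right)$ ($R{\left(Y \right)} = \left(-8 + Y\right) 2 Y = 2 Y \left(-8 + Y\right)$)
$J{\left(d,n \right)} = \frac{1}{d + n}$ ($J{\left(d,n \right)} = \frac{1}{n + d} = \frac{1}{d + n}$)
$\frac{34382 + \left(\left(12742 + 10199\right) + 6904\right)}{-26719 + J{\left(2,R{\left(-3 \right)} \right)}} = \frac{34382 + \left(\left(12742 + 10199\right) + 6904\right)}{-26719 + \frac{1}{2 + 2 \left(-3\right) \left(-8 - 3\right)}} = \frac{34382 + \left(22941 + 6904\right)}{-26719 + \frac{1}{2 + 2 \left(-3\right) \left(-11\right)}} = \frac{34382 + 29845}{-26719 + \frac{1}{2 + 66}} = \frac{64227}{-26719 + \frac{1}{68}} = \frac{64227}{- \frac{1816891}{68}} = 64227 \left(- \frac{68}{1816891}\right) = - \frac{4367436}{1816891}$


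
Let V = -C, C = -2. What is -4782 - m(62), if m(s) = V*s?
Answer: -4906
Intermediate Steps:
V = 2 (V = -1*(-2) = 2)
m(s) = 2*s
-4782 - m(62) = -4782 - 2*62 = -4782 - 1*124 = -4782 - 124 = -4906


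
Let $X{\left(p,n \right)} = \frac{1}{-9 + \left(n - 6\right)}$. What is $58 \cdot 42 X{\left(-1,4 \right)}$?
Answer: $- \frac{2436}{11} \approx -221.45$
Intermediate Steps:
$X{\left(p,n \right)} = \frac{1}{-15 + n}$ ($X{\left(p,n \right)} = \frac{1}{-9 + \left(-6 + n\right)} = \frac{1}{-15 + n}$)
$58 \cdot 42 X{\left(-1,4 \right)} = \frac{58 \cdot 42}{-15 + 4} = \frac{2436}{-11} = 2436 \left(- \frac{1}{11}\right) = - \frac{2436}{11}$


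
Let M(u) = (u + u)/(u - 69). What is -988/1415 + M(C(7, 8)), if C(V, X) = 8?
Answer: -82908/86315 ≈ -0.96053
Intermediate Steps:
M(u) = 2*u/(-69 + u) (M(u) = (2*u)/(-69 + u) = 2*u/(-69 + u))
-988/1415 + M(C(7, 8)) = -988/1415 + 2*8/(-69 + 8) = -988*1/1415 + 2*8/(-61) = -988/1415 + 2*8*(-1/61) = -988/1415 - 16/61 = -82908/86315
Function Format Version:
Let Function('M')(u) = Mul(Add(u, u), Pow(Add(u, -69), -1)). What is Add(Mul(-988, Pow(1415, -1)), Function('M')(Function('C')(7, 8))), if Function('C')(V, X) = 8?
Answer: Rational(-82908, 86315) ≈ -0.96053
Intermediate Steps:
Function('M')(u) = Mul(2, u, Pow(Add(-69, u), -1)) (Function('M')(u) = Mul(Mul(2, u), Pow(Add(-69, u), -1)) = Mul(2, u, Pow(Add(-69, u), -1)))
Add(Mul(-988, Pow(1415, -1)), Function('M')(Function('C')(7, 8))) = Add(Mul(-988, Pow(1415, -1)), Mul(2, 8, Pow(Add(-69, 8), -1))) = Add(Mul(-988, Rational(1, 1415)), Mul(2, 8, Pow(-61, -1))) = Add(Rational(-988, 1415), Mul(2, 8, Rational(-1, 61))) = Add(Rational(-988, 1415), Rational(-16, 61)) = Rational(-82908, 86315)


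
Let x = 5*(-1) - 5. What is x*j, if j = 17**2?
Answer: -2890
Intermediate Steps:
x = -10 (x = -5 - 5 = -10)
j = 289
x*j = -10*289 = -2890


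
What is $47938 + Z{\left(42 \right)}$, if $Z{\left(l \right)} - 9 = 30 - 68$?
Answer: $47909$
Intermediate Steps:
$Z{\left(l \right)} = -29$ ($Z{\left(l \right)} = 9 + \left(30 - 68\right) = 9 - 38 = -29$)
$47938 + Z{\left(42 \right)} = 47938 - 29 = 47909$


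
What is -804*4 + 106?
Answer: -3110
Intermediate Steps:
-804*4 + 106 = -134*24 + 106 = -3216 + 106 = -3110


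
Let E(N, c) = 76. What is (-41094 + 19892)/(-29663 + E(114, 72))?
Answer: 21202/29587 ≈ 0.71660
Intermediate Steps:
(-41094 + 19892)/(-29663 + E(114, 72)) = (-41094 + 19892)/(-29663 + 76) = -21202/(-29587) = -21202*(-1/29587) = 21202/29587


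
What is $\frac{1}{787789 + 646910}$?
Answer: $\frac{1}{1434699} \approx 6.9701 \cdot 10^{-7}$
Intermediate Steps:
$\frac{1}{787789 + 646910} = \frac{1}{1434699}$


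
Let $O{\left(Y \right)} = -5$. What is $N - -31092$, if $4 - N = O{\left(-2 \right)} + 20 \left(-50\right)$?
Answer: $32101$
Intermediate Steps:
$N = 1009$ ($N = 4 - \left(-5 + 20 \left(-50\right)\right) = 4 - \left(-5 - 1000\right) = 4 - -1005 = 4 + 1005 = 1009$)
$N - -31092 = 1009 - -31092 = 1009 + 31092 = 32101$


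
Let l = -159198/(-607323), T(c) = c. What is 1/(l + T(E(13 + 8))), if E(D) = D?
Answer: 202441/4304327 ≈ 0.047032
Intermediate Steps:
l = 53066/202441 (l = -159198*(-1/607323) = 53066/202441 ≈ 0.26213)
1/(l + T(E(13 + 8))) = 1/(53066/202441 + (13 + 8)) = 1/(53066/202441 + 21) = 1/(4304327/202441) = 202441/4304327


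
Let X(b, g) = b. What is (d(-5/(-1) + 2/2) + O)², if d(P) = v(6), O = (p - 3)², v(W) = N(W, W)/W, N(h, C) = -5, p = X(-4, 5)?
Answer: 83521/36 ≈ 2320.0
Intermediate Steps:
p = -4
v(W) = -5/W
O = 49 (O = (-4 - 3)² = (-7)² = 49)
d(P) = -⅚ (d(P) = -5/6 = -5*⅙ = -⅚)
(d(-5/(-1) + 2/2) + O)² = (-⅚ + 49)² = (289/6)² = 83521/36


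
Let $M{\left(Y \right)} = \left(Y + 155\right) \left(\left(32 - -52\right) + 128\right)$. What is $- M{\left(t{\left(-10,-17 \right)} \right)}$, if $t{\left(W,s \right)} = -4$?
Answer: $-32012$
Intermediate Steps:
$M{\left(Y \right)} = 32860 + 212 Y$ ($M{\left(Y \right)} = \left(155 + Y\right) \left(\left(32 + 52\right) + 128\right) = \left(155 + Y\right) \left(84 + 128\right) = \left(155 + Y\right) 212 = 32860 + 212 Y$)
$- M{\left(t{\left(-10,-17 \right)} \right)} = - (32860 + 212 \left(-4\right)) = - (32860 - 848) = \left(-1\right) 32012 = -32012$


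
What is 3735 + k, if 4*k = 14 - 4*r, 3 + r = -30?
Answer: 7543/2 ≈ 3771.5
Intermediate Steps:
r = -33 (r = -3 - 30 = -33)
k = 73/2 (k = (14 - 4*(-33))/4 = (14 + 132)/4 = (1/4)*146 = 73/2 ≈ 36.500)
3735 + k = 3735 + 73/2 = 7543/2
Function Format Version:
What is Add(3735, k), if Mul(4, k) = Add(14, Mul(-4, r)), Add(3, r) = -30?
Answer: Rational(7543, 2) ≈ 3771.5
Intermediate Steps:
r = -33 (r = Add(-3, -30) = -33)
k = Rational(73, 2) (k = Mul(Rational(1, 4), Add(14, Mul(-4, -33))) = Mul(Rational(1, 4), Add(14, 132)) = Mul(Rational(1, 4), 146) = Rational(73, 2) ≈ 36.500)
Add(3735, k) = Add(3735, Rational(73, 2)) = Rational(7543, 2)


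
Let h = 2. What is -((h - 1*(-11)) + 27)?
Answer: -40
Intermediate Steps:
-((h - 1*(-11)) + 27) = -((2 - 1*(-11)) + 27) = -((2 + 11) + 27) = -(13 + 27) = -1*40 = -40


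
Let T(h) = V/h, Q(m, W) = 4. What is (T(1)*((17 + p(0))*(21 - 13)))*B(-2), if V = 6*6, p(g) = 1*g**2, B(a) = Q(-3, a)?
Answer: 19584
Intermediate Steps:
B(a) = 4
p(g) = g**2
V = 36
T(h) = 36/h
(T(1)*((17 + p(0))*(21 - 13)))*B(-2) = ((36/1)*((17 + 0**2)*(21 - 13)))*4 = ((36*1)*((17 + 0)*8))*4 = (36*(17*8))*4 = (36*136)*4 = 4896*4 = 19584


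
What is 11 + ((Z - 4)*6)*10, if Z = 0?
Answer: -229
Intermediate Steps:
11 + ((Z - 4)*6)*10 = 11 + ((0 - 4)*6)*10 = 11 - 4*6*10 = 11 - 24*10 = 11 - 240 = -229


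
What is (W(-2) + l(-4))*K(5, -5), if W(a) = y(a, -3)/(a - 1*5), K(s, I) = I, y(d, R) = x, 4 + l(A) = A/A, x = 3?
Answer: 120/7 ≈ 17.143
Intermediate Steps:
l(A) = -3 (l(A) = -4 + A/A = -4 + 1 = -3)
y(d, R) = 3
W(a) = 3/(-5 + a) (W(a) = 3/(a - 1*5) = 3/(a - 5) = 3/(-5 + a))
(W(-2) + l(-4))*K(5, -5) = (3/(-5 - 2) - 3)*(-5) = (3/(-7) - 3)*(-5) = (3*(-⅐) - 3)*(-5) = (-3/7 - 3)*(-5) = -24/7*(-5) = 120/7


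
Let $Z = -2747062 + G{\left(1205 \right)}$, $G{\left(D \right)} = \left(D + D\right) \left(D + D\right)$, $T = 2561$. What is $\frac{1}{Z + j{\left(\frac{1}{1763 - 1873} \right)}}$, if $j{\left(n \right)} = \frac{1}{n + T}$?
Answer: $\frac{281709}{862321954052} \approx 3.2669 \cdot 10^{-7}$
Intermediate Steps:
$G{\left(D \right)} = 4 D^{2}$ ($G{\left(D \right)} = 2 D 2 D = 4 D^{2}$)
$Z = 3061038$ ($Z = -2747062 + 4 \cdot 1205^{2} = -2747062 + 4 \cdot 1452025 = -2747062 + 5808100 = 3061038$)
$j{\left(n \right)} = \frac{1}{2561 + n}$ ($j{\left(n \right)} = \frac{1}{n + 2561} = \frac{1}{2561 + n}$)
$\frac{1}{Z + j{\left(\frac{1}{1763 - 1873} \right)}} = \frac{1}{3061038 + \frac{1}{2561 + \frac{1}{1763 - 1873}}} = \frac{1}{3061038 + \frac{1}{2561 + \frac{1}{-110}}} = \frac{1}{3061038 + \frac{1}{2561 - \frac{1}{110}}} = \frac{1}{3061038 + \frac{1}{\frac{281709}{110}}} = \frac{1}{3061038 + \frac{110}{281709}} = \frac{1}{\frac{862321954052}{281709}} = \frac{281709}{862321954052}$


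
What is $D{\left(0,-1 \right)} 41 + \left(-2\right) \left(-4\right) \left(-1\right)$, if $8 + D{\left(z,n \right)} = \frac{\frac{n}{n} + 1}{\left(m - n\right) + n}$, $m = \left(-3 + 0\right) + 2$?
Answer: $-418$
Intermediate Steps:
$m = -1$ ($m = -3 + 2 = -1$)
$D{\left(z,n \right)} = -10$ ($D{\left(z,n \right)} = -8 + \frac{\frac{n}{n} + 1}{\left(-1 - n\right) + n} = -8 + \frac{1 + 1}{-1} = -8 + 2 \left(-1\right) = -8 - 2 = -10$)
$D{\left(0,-1 \right)} 41 + \left(-2\right) \left(-4\right) \left(-1\right) = \left(-10\right) 41 + \left(-2\right) \left(-4\right) \left(-1\right) = -410 + 8 \left(-1\right) = -410 - 8 = -418$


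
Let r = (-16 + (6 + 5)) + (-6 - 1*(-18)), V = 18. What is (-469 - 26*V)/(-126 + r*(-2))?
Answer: 937/140 ≈ 6.6929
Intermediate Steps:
r = 7 (r = (-16 + 11) + (-6 + 18) = -5 + 12 = 7)
(-469 - 26*V)/(-126 + r*(-2)) = (-469 - 26*18)/(-126 + 7*(-2)) = (-469 - 468)/(-126 - 14) = -937/(-140) = -937*(-1/140) = 937/140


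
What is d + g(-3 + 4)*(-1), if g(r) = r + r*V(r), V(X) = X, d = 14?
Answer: 12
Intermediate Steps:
g(r) = r + r² (g(r) = r + r*r = r + r²)
d + g(-3 + 4)*(-1) = 14 + ((-3 + 4)*(1 + (-3 + 4)))*(-1) = 14 + (1*(1 + 1))*(-1) = 14 + (1*2)*(-1) = 14 + 2*(-1) = 14 - 2 = 12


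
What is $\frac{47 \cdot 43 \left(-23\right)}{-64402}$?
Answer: $\frac{46483}{64402} \approx 0.72176$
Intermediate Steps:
$\frac{47 \cdot 43 \left(-23\right)}{-64402} = 2021 \left(-23\right) \left(- \frac{1}{64402}\right) = \left(-46483\right) \left(- \frac{1}{64402}\right) = \frac{46483}{64402}$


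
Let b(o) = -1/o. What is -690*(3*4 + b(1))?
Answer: -7590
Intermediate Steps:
-690*(3*4 + b(1)) = -690*(3*4 - 1/1) = -690*(12 - 1*1) = -690*(12 - 1) = -690*11 = -7590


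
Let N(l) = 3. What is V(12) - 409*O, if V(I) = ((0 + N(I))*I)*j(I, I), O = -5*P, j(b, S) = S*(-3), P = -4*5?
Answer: -42196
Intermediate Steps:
P = -20
j(b, S) = -3*S
O = 100 (O = -5*(-20) = 100)
V(I) = -9*I**2 (V(I) = ((0 + 3)*I)*(-3*I) = (3*I)*(-3*I) = -9*I**2)
V(12) - 409*O = -9*12**2 - 409*100 = -9*144 - 40900 = -1296 - 40900 = -42196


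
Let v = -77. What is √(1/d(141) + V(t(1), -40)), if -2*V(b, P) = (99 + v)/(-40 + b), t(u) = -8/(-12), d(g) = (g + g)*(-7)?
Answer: 8*√14791182/58233 ≈ 0.52835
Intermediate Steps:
d(g) = -14*g (d(g) = (2*g)*(-7) = -14*g)
t(u) = ⅔ (t(u) = -8*(-1/12) = ⅔)
V(b, P) = -11/(-40 + b) (V(b, P) = -(99 - 77)/(2*(-40 + b)) = -11/(-40 + b))
√(1/d(141) + V(t(1), -40)) = √(1/(-14*141) - 11/(-40 + ⅔)) = √(1/(-1974) - 11/(-118/3)) = √(-1/1974 - 11*(-3/118)) = √(-1/1974 + 33/118) = √(16256/58233) = 8*√14791182/58233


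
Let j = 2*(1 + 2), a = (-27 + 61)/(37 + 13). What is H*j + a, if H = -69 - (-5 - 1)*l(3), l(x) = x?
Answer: -7633/25 ≈ -305.32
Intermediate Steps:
a = 17/25 (a = 34/50 = 34*(1/50) = 17/25 ≈ 0.68000)
j = 6 (j = 2*3 = 6)
H = -51 (H = -69 - (-5 - 1)*3 = -69 - (-6)*3 = -69 - 1*(-18) = -69 + 18 = -51)
H*j + a = -51*6 + 17/25 = -306 + 17/25 = -7633/25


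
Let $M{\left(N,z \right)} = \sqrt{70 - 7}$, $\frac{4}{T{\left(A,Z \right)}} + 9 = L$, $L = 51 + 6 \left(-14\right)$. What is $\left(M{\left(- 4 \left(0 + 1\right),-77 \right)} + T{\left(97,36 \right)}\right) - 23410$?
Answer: $- \frac{491612}{21} + 3 \sqrt{7} \approx -23402.0$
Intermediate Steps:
$L = -33$ ($L = 51 - 84 = -33$)
$T{\left(A,Z \right)} = - \frac{2}{21}$ ($T{\left(A,Z \right)} = \frac{4}{-9 - 33} = \frac{4}{-42} = 4 \left(- \frac{1}{42}\right) = - \frac{2}{21}$)
$M{\left(N,z \right)} = 3 \sqrt{7}$ ($M{\left(N,z \right)} = \sqrt{63} = 3 \sqrt{7}$)
$\left(M{\left(- 4 \left(0 + 1\right),-77 \right)} + T{\left(97,36 \right)}\right) - 23410 = \left(3 \sqrt{7} - \frac{2}{21}\right) - 23410 = \left(- \frac{2}{21} + 3 \sqrt{7}\right) - 23410 = - \frac{491612}{21} + 3 \sqrt{7}$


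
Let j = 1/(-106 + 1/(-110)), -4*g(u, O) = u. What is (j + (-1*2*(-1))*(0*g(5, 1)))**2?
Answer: 12100/135978921 ≈ 8.8984e-5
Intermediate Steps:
g(u, O) = -u/4
j = -110/11661 (j = 1/(-106 - 1/110) = 1/(-11661/110) = -110/11661 ≈ -0.0094332)
(j + (-1*2*(-1))*(0*g(5, 1)))**2 = (-110/11661 + (-1*2*(-1))*(0*(-1/4*5)))**2 = (-110/11661 + (-2*(-1))*(0*(-5/4)))**2 = (-110/11661 + 2*0)**2 = (-110/11661 + 0)**2 = (-110/11661)**2 = 12100/135978921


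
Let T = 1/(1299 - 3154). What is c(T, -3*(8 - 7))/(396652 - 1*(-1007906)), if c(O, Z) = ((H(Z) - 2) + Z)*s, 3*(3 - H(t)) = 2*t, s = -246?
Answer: 0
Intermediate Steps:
H(t) = 3 - 2*t/3
T = -1/1855 (T = 1/(-1855) = -1/1855 ≈ -0.00053908)
c(O, Z) = -246 - 82*Z (c(O, Z) = (((3 - 2*Z/3) - 2) + Z)*(-246) = ((1 - 2*Z/3) + Z)*(-246) = (1 + Z/3)*(-246) = -246 - 82*Z)
c(T, -3*(8 - 7))/(396652 - 1*(-1007906)) = (-246 - (-246)*(8 - 7))/(396652 - 1*(-1007906)) = (-246 - (-246))/(396652 + 1007906) = (-246 - 82*(-3))/1404558 = (-246 + 246)*(1/1404558) = 0*(1/1404558) = 0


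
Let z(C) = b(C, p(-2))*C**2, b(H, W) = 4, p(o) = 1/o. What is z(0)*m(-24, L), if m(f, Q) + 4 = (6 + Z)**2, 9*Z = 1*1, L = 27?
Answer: 0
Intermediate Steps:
p(o) = 1/o
Z = 1/9 (Z = (1*1)/9 = (1/9)*1 = 1/9 ≈ 0.11111)
z(C) = 4*C**2
m(f, Q) = 2701/81 (m(f, Q) = -4 + (6 + 1/9)**2 = -4 + (55/9)**2 = -4 + 3025/81 = 2701/81)
z(0)*m(-24, L) = (4*0**2)*(2701/81) = (4*0)*(2701/81) = 0*(2701/81) = 0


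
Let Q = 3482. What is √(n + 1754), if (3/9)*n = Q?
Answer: 10*√122 ≈ 110.45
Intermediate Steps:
n = 10446 (n = 3*3482 = 10446)
√(n + 1754) = √(10446 + 1754) = √12200 = 10*√122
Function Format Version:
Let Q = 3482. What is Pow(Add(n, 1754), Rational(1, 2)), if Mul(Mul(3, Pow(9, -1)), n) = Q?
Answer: Mul(10, Pow(122, Rational(1, 2))) ≈ 110.45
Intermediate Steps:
n = 10446 (n = Mul(3, 3482) = 10446)
Pow(Add(n, 1754), Rational(1, 2)) = Pow(Add(10446, 1754), Rational(1, 2)) = Pow(12200, Rational(1, 2)) = Mul(10, Pow(122, Rational(1, 2)))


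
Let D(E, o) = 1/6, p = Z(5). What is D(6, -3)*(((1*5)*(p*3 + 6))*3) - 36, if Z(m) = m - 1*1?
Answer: 9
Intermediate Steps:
Z(m) = -1 + m (Z(m) = m - 1 = -1 + m)
p = 4 (p = -1 + 5 = 4)
D(E, o) = 1/6 (D(E, o) = 1*(1/6) = 1/6)
D(6, -3)*(((1*5)*(p*3 + 6))*3) - 36 = (((1*5)*(4*3 + 6))*3)/6 - 36 = ((5*(12 + 6))*3)/6 - 36 = ((5*18)*3)/6 - 36 = (90*3)/6 - 36 = (1/6)*270 - 36 = 45 - 36 = 9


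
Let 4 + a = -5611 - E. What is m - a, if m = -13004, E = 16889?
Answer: 9500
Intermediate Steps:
a = -22504 (a = -4 + (-5611 - 1*16889) = -4 + (-5611 - 16889) = -4 - 22500 = -22504)
m - a = -13004 - 1*(-22504) = -13004 + 22504 = 9500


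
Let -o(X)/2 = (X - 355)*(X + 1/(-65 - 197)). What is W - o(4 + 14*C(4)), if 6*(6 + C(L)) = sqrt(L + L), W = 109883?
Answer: 211717076/1179 - 629678*sqrt(2)/131 ≈ 1.7278e+5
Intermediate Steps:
C(L) = -6 + sqrt(2)*sqrt(L)/6 (C(L) = -6 + sqrt(L + L)/6 = -6 + sqrt(2*L)/6 = -6 + (sqrt(2)*sqrt(L))/6 = -6 + sqrt(2)*sqrt(L)/6)
o(X) = -2*(-355 + X)*(-1/262 + X) (o(X) = -2*(X - 355)*(X + 1/(-65 - 197)) = -2*(-355 + X)*(X + 1/(-262)) = -2*(-355 + X)*(X - 1/262) = -2*(-355 + X)*(-1/262 + X))
W - o(4 + 14*C(4)) = 109883 - (-355/131 - 2*(4 + 14*(-6 + sqrt(2)*sqrt(4)/6))**2 + 93011*(4 + 14*(-6 + sqrt(2)*sqrt(4)/6))/131) = 109883 - (-355/131 - 2*(4 + 14*(-6 + (1/6)*sqrt(2)*2))**2 + 93011*(4 + 14*(-6 + (1/6)*sqrt(2)*2))/131) = 109883 - (-355/131 - 2*(4 + 14*(-6 + sqrt(2)/3))**2 + 93011*(4 + 14*(-6 + sqrt(2)/3))/131) = 109883 - (-355/131 - 2*(4 + (-84 + 14*sqrt(2)/3))**2 + 93011*(4 + (-84 + 14*sqrt(2)/3))/131) = 109883 - (-355/131 - 2*(-80 + 14*sqrt(2)/3)**2 + 93011*(-80 + 14*sqrt(2)/3)/131) = 109883 - (-355/131 - 2*(-80 + 14*sqrt(2)/3)**2 + (-7440880/131 + 1302154*sqrt(2)/393)) = 109883 - (-7441235/131 - 2*(-80 + 14*sqrt(2)/3)**2 + 1302154*sqrt(2)/393) = 109883 + (7441235/131 + 2*(-80 + 14*sqrt(2)/3)**2 - 1302154*sqrt(2)/393) = 21835908/131 + 2*(-80 + 14*sqrt(2)/3)**2 - 1302154*sqrt(2)/393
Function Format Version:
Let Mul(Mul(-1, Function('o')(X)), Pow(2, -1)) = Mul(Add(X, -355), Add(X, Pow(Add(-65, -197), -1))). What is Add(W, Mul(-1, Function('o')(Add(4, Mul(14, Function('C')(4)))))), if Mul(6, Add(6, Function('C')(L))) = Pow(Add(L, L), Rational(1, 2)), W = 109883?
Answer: Add(Rational(211717076, 1179), Mul(Rational(-629678, 131), Pow(2, Rational(1, 2)))) ≈ 1.7278e+5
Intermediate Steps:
Function('C')(L) = Add(-6, Mul(Rational(1, 6), Pow(2, Rational(1, 2)), Pow(L, Rational(1, 2)))) (Function('C')(L) = Add(-6, Mul(Rational(1, 6), Pow(Add(L, L), Rational(1, 2)))) = Add(-6, Mul(Rational(1, 6), Pow(Mul(2, L), Rational(1, 2)))) = Add(-6, Mul(Rational(1, 6), Mul(Pow(2, Rational(1, 2)), Pow(L, Rational(1, 2))))) = Add(-6, Mul(Rational(1, 6), Pow(2, Rational(1, 2)), Pow(L, Rational(1, 2)))))
Function('o')(X) = Mul(-2, Add(-355, X), Add(Rational(-1, 262), X)) (Function('o')(X) = Mul(-2, Mul(Add(X, -355), Add(X, Pow(Add(-65, -197), -1)))) = Mul(-2, Mul(Add(-355, X), Add(X, Pow(-262, -1)))) = Mul(-2, Mul(Add(-355, X), Add(X, Rational(-1, 262)))) = Mul(-2, Mul(Add(-355, X), Add(Rational(-1, 262), X))) = Mul(-2, Add(-355, X), Add(Rational(-1, 262), X)))
Add(W, Mul(-1, Function('o')(Add(4, Mul(14, Function('C')(4)))))) = Add(109883, Mul(-1, Add(Rational(-355, 131), Mul(-2, Pow(Add(4, Mul(14, Add(-6, Mul(Rational(1, 6), Pow(2, Rational(1, 2)), Pow(4, Rational(1, 2)))))), 2)), Mul(Rational(93011, 131), Add(4, Mul(14, Add(-6, Mul(Rational(1, 6), Pow(2, Rational(1, 2)), Pow(4, Rational(1, 2)))))))))) = Add(109883, Mul(-1, Add(Rational(-355, 131), Mul(-2, Pow(Add(4, Mul(14, Add(-6, Mul(Rational(1, 6), Pow(2, Rational(1, 2)), 2)))), 2)), Mul(Rational(93011, 131), Add(4, Mul(14, Add(-6, Mul(Rational(1, 6), Pow(2, Rational(1, 2)), 2)))))))) = Add(109883, Mul(-1, Add(Rational(-355, 131), Mul(-2, Pow(Add(4, Mul(14, Add(-6, Mul(Rational(1, 3), Pow(2, Rational(1, 2)))))), 2)), Mul(Rational(93011, 131), Add(4, Mul(14, Add(-6, Mul(Rational(1, 3), Pow(2, Rational(1, 2)))))))))) = Add(109883, Mul(-1, Add(Rational(-355, 131), Mul(-2, Pow(Add(4, Add(-84, Mul(Rational(14, 3), Pow(2, Rational(1, 2))))), 2)), Mul(Rational(93011, 131), Add(4, Add(-84, Mul(Rational(14, 3), Pow(2, Rational(1, 2))))))))) = Add(109883, Mul(-1, Add(Rational(-355, 131), Mul(-2, Pow(Add(-80, Mul(Rational(14, 3), Pow(2, Rational(1, 2)))), 2)), Mul(Rational(93011, 131), Add(-80, Mul(Rational(14, 3), Pow(2, Rational(1, 2)))))))) = Add(109883, Mul(-1, Add(Rational(-355, 131), Mul(-2, Pow(Add(-80, Mul(Rational(14, 3), Pow(2, Rational(1, 2)))), 2)), Add(Rational(-7440880, 131), Mul(Rational(1302154, 393), Pow(2, Rational(1, 2))))))) = Add(109883, Mul(-1, Add(Rational(-7441235, 131), Mul(-2, Pow(Add(-80, Mul(Rational(14, 3), Pow(2, Rational(1, 2)))), 2)), Mul(Rational(1302154, 393), Pow(2, Rational(1, 2)))))) = Add(109883, Add(Rational(7441235, 131), Mul(2, Pow(Add(-80, Mul(Rational(14, 3), Pow(2, Rational(1, 2)))), 2)), Mul(Rational(-1302154, 393), Pow(2, Rational(1, 2))))) = Add(Rational(21835908, 131), Mul(2, Pow(Add(-80, Mul(Rational(14, 3), Pow(2, Rational(1, 2)))), 2)), Mul(Rational(-1302154, 393), Pow(2, Rational(1, 2))))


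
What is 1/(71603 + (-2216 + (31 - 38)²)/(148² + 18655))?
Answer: 40559/2904143910 ≈ 1.3966e-5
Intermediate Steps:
1/(71603 + (-2216 + (31 - 38)²)/(148² + 18655)) = 1/(71603 + (-2216 + (-7)²)/(21904 + 18655)) = 1/(71603 + (-2216 + 49)/40559) = 1/(71603 - 2167*1/40559) = 1/(71603 - 2167/40559) = 1/(2904143910/40559) = 40559/2904143910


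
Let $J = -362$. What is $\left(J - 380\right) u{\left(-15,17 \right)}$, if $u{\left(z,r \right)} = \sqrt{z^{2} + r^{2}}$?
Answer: $- 742 \sqrt{514} \approx -16822.0$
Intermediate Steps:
$u{\left(z,r \right)} = \sqrt{r^{2} + z^{2}}$
$\left(J - 380\right) u{\left(-15,17 \right)} = \left(-362 - 380\right) \sqrt{17^{2} + \left(-15\right)^{2}} = - 742 \sqrt{289 + 225} = - 742 \sqrt{514}$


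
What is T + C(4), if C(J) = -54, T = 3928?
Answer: 3874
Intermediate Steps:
T + C(4) = 3928 - 54 = 3874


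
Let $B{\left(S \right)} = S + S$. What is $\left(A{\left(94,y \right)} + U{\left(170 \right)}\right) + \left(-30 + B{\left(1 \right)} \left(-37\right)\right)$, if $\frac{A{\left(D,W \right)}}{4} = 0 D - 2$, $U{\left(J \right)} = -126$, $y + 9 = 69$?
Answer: $-238$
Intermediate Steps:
$B{\left(S \right)} = 2 S$
$y = 60$ ($y = -9 + 69 = 60$)
$A{\left(D,W \right)} = -8$ ($A{\left(D,W \right)} = 4 \left(0 D - 2\right) = 4 \left(0 - 2\right) = 4 \left(-2\right) = -8$)
$\left(A{\left(94,y \right)} + U{\left(170 \right)}\right) + \left(-30 + B{\left(1 \right)} \left(-37\right)\right) = \left(-8 - 126\right) + \left(-30 + 2 \cdot 1 \left(-37\right)\right) = -134 + \left(-30 + 2 \left(-37\right)\right) = -134 - 104 = -238$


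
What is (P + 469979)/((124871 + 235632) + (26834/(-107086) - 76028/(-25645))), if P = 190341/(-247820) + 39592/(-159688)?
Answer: 638456865320903841792853/489740702661150005013776 ≈ 1.3037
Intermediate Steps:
P = -5025857881/4946735020 (P = 190341*(-1/247820) + 39592*(-1/159688) = -190341/247820 - 4949/19961 = -5025857881/4946735020 ≈ -1.0160)
(P + 469979)/((124871 + 235632) + (26834/(-107086) - 76028/(-25645))) = (-5025857881/4946735020 + 469979)/((124871 + 235632) + (26834/(-107086) - 76028/(-25645))) = 2324856552106699/(4946735020*(360503 + (26834*(-1/107086) - 76028*(-1/25645)))) = 2324856552106699/(4946735020*(360503 + (-13417/53543 + 76028/25645))) = 2324856552106699/(4946735020*(360503 + 3726688239/1373110235)) = 2324856552106699/(4946735020*(495014085736444/1373110235)) = (2324856552106699/4946735020)*(1373110235/495014085736444) = 638456865320903841792853/489740702661150005013776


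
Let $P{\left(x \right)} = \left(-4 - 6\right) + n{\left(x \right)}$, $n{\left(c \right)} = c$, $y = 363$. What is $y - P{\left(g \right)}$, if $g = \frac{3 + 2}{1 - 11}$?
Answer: $\frac{747}{2} \approx 373.5$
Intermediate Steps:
$g = - \frac{1}{2}$ ($g = \frac{5}{-10} = 5 \left(- \frac{1}{10}\right) = - \frac{1}{2} \approx -0.5$)
$P{\left(x \right)} = -10 + x$ ($P{\left(x \right)} = \left(-4 - 6\right) + x = -10 + x$)
$y - P{\left(g \right)} = 363 - \left(-10 - \frac{1}{2}\right) = 363 - - \frac{21}{2} = 363 + \frac{21}{2} = \frac{747}{2}$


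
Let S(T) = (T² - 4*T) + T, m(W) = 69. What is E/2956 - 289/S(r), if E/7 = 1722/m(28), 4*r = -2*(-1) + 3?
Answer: 157258571/1189790 ≈ 132.17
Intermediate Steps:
r = 5/4 (r = (-2*(-1) + 3)/4 = (2 + 3)/4 = (¼)*5 = 5/4 ≈ 1.2500)
S(T) = T² - 3*T
E = 4018/23 (E = 7*(1722/69) = 7*(1722*(1/69)) = 7*(574/23) = 4018/23 ≈ 174.70)
E/2956 - 289/S(r) = (4018/23)/2956 - 289*4/(5*(-3 + 5/4)) = (4018/23)*(1/2956) - 289/((5/4)*(-7/4)) = 2009/33994 - 289/(-35/16) = 2009/33994 - 289*(-16/35) = 2009/33994 + 4624/35 = 157258571/1189790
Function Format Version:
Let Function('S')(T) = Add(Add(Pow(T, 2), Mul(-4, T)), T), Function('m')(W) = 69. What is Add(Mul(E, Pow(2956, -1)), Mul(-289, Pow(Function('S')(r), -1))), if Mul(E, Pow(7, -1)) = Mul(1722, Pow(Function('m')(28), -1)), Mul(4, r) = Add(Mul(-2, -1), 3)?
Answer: Rational(157258571, 1189790) ≈ 132.17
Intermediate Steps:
r = Rational(5, 4) (r = Mul(Rational(1, 4), Add(Mul(-2, -1), 3)) = Mul(Rational(1, 4), Add(2, 3)) = Mul(Rational(1, 4), 5) = Rational(5, 4) ≈ 1.2500)
Function('S')(T) = Add(Pow(T, 2), Mul(-3, T))
E = Rational(4018, 23) (E = Mul(7, Mul(1722, Pow(69, -1))) = Mul(7, Mul(1722, Rational(1, 69))) = Mul(7, Rational(574, 23)) = Rational(4018, 23) ≈ 174.70)
Add(Mul(E, Pow(2956, -1)), Mul(-289, Pow(Function('S')(r), -1))) = Add(Mul(Rational(4018, 23), Pow(2956, -1)), Mul(-289, Pow(Mul(Rational(5, 4), Add(-3, Rational(5, 4))), -1))) = Add(Mul(Rational(4018, 23), Rational(1, 2956)), Mul(-289, Pow(Mul(Rational(5, 4), Rational(-7, 4)), -1))) = Add(Rational(2009, 33994), Mul(-289, Pow(Rational(-35, 16), -1))) = Add(Rational(2009, 33994), Mul(-289, Rational(-16, 35))) = Add(Rational(2009, 33994), Rational(4624, 35)) = Rational(157258571, 1189790)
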